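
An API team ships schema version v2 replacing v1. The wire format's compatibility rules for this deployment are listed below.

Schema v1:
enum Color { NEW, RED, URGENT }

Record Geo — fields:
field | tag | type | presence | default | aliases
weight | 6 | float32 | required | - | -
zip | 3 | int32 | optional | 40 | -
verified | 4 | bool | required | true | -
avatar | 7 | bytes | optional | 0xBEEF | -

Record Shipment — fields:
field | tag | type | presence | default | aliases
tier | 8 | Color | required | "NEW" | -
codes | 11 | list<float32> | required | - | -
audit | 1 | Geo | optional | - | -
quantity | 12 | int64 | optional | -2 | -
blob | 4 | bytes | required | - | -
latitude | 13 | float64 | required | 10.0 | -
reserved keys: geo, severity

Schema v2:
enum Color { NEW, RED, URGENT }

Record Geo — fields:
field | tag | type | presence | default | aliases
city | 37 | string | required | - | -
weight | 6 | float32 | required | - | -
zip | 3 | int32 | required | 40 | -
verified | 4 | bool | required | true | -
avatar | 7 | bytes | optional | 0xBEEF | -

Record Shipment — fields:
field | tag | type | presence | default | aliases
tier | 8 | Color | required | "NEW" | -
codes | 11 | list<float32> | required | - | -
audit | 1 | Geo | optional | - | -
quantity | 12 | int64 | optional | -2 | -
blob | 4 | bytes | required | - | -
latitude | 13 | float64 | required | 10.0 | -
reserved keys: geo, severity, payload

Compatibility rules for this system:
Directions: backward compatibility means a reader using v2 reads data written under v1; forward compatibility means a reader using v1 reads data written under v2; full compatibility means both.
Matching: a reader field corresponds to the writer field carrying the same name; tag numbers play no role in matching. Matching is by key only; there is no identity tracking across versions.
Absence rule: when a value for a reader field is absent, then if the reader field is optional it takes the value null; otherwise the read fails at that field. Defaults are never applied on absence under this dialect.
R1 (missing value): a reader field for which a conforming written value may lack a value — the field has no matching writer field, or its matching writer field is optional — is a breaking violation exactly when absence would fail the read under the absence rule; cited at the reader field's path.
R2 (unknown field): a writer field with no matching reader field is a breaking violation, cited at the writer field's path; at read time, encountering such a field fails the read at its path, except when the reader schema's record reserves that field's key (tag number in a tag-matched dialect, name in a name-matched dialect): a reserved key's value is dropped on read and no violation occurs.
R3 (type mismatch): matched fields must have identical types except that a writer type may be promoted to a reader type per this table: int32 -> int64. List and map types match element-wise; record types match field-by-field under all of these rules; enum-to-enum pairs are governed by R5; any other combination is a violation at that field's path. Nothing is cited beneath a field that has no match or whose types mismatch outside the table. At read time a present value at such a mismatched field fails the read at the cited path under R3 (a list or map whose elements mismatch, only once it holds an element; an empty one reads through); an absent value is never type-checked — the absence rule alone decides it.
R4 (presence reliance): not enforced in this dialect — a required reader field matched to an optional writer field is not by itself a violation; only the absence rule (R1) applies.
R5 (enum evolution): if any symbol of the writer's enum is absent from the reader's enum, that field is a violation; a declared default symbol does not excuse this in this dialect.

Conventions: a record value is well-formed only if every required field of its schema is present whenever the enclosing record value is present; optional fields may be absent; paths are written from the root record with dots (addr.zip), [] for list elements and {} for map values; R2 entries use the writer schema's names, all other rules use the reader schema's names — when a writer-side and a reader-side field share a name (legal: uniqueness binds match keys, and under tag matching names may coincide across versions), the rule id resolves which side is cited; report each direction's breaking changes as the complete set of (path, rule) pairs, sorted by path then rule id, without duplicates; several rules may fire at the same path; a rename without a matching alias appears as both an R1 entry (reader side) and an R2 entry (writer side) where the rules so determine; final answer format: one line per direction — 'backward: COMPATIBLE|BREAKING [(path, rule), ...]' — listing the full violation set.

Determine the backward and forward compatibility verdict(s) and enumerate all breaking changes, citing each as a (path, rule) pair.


the writer's type comes first in each Shipment pair
backward on Shipment — v2 reading data written by v1:
  tier: Color -> Color, writer required; from tier
  codes: list<float32> -> list<float32>, writer required; from codes
  audit: Geo -> Geo, writer optional; from audit
  quantity: int64 -> int64, writer optional; from quantity
  blob: bytes -> bytes, writer required; from blob
  latitude: float64 -> float64, writer required; from latitude
  audit.city: no writer-side match
  audit.weight: float32 -> float32, writer required; from audit.weight
  audit.zip: int32 -> int32, writer optional; from audit.zip
  audit.verified: bool -> bool, writer required; from audit.verified
  audit.avatar: bytes -> bytes, writer optional; from audit.avatar
  breaking: (audit.city, R1)
  breaking: (audit.zip, R1)
  backward on Shipment therefore BREAKING (2)
forward on Shipment — v1 reading data written by v2:
  tier: Color -> Color, writer required; from tier
  codes: list<float32> -> list<float32>, writer required; from codes
  audit: Geo -> Geo, writer optional; from audit
  quantity: int64 -> int64, writer optional; from quantity
  blob: bytes -> bytes, writer required; from blob
  latitude: float64 -> float64, writer required; from latitude
  audit.weight: float32 -> float32, writer required; from audit.weight
  audit.zip: int32 -> int32, writer required; from audit.zip
  audit.verified: bool -> bool, writer required; from audit.verified
  audit.avatar: bytes -> bytes, writer optional; from audit.avatar
  audit.city (writer side), unknown to reader
  breaking: (audit.city, R2)
  forward on Shipment therefore BREAKING (1)

backward: BREAKING [(audit.city, R1), (audit.zip, R1)]; forward: BREAKING [(audit.city, R2)]


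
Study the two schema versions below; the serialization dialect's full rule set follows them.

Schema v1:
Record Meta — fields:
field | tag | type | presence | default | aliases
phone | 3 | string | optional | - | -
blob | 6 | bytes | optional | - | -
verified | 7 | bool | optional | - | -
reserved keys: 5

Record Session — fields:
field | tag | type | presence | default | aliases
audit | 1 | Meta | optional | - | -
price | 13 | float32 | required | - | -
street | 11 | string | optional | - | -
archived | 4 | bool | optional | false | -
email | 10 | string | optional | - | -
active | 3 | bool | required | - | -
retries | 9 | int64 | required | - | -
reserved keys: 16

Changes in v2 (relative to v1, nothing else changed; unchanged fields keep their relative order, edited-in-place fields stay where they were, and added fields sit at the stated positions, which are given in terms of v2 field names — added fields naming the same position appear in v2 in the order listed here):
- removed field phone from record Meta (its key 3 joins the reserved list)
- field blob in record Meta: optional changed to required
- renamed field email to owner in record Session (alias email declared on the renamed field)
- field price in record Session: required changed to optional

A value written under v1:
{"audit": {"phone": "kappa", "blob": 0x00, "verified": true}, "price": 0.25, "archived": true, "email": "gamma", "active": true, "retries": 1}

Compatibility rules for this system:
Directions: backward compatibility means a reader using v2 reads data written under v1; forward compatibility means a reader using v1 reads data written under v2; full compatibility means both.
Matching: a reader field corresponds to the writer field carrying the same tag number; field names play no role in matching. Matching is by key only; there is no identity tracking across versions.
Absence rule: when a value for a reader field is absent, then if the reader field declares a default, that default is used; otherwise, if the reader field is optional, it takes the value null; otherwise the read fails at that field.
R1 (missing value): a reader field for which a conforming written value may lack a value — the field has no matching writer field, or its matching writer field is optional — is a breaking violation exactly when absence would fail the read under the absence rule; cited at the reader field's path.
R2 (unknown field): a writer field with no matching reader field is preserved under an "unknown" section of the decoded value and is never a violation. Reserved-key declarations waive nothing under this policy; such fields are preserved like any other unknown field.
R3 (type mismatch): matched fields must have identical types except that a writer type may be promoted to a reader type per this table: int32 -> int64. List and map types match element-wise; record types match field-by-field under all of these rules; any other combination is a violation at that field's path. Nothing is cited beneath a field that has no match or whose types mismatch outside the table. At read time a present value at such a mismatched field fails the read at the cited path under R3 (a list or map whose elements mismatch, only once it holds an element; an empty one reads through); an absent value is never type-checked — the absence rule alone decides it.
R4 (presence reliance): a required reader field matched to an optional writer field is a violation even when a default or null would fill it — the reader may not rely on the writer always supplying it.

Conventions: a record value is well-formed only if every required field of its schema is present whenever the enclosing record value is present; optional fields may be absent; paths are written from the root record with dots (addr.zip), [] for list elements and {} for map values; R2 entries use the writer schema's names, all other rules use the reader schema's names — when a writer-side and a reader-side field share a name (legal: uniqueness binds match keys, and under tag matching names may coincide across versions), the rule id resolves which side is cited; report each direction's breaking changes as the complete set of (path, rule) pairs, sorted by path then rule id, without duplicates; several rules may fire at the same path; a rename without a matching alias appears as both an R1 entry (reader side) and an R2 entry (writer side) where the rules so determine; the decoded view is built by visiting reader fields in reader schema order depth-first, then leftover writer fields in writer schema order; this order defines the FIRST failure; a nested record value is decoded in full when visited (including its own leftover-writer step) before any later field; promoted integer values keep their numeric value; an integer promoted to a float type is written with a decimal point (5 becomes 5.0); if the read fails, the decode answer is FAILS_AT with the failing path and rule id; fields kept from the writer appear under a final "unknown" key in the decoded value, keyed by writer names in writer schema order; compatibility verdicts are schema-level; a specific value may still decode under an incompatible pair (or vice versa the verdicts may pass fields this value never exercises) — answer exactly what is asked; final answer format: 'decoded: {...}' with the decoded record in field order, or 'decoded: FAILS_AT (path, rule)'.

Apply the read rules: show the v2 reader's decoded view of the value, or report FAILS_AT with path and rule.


arrows below run writer -> reader for Session
decode walk for Session under reader schema v2:
  audit.blob := 0x00
  audit.verified := true
  writer audit.phone: kept under "unknown"
  price := 0.25
  street := null (missing; optional => null)
  archived := true
  owner := "gamma" (from writer email)
  active := true
  retries := 1
  => decoded: {"audit": {"blob": 0x00, "verified": true, "unknown": {"phone": "kappa"}}, "price": 0.25, "street": null, "archived": true, "owner": "gamma", "active": true, "retries": 1}
checking off the Session differences that do not matter here:
  field blob in record Meta: optional changed to required -> affects the rule determinations only; this particular Session value decodes identically
  field price in record Session: required changed to optional -> affects the rule determinations only; this particular Session value decodes identically

decoded: {"audit": {"blob": 0x00, "verified": true, "unknown": {"phone": "kappa"}}, "price": 0.25, "street": null, "archived": true, "owner": "gamma", "active": true, "retries": 1}


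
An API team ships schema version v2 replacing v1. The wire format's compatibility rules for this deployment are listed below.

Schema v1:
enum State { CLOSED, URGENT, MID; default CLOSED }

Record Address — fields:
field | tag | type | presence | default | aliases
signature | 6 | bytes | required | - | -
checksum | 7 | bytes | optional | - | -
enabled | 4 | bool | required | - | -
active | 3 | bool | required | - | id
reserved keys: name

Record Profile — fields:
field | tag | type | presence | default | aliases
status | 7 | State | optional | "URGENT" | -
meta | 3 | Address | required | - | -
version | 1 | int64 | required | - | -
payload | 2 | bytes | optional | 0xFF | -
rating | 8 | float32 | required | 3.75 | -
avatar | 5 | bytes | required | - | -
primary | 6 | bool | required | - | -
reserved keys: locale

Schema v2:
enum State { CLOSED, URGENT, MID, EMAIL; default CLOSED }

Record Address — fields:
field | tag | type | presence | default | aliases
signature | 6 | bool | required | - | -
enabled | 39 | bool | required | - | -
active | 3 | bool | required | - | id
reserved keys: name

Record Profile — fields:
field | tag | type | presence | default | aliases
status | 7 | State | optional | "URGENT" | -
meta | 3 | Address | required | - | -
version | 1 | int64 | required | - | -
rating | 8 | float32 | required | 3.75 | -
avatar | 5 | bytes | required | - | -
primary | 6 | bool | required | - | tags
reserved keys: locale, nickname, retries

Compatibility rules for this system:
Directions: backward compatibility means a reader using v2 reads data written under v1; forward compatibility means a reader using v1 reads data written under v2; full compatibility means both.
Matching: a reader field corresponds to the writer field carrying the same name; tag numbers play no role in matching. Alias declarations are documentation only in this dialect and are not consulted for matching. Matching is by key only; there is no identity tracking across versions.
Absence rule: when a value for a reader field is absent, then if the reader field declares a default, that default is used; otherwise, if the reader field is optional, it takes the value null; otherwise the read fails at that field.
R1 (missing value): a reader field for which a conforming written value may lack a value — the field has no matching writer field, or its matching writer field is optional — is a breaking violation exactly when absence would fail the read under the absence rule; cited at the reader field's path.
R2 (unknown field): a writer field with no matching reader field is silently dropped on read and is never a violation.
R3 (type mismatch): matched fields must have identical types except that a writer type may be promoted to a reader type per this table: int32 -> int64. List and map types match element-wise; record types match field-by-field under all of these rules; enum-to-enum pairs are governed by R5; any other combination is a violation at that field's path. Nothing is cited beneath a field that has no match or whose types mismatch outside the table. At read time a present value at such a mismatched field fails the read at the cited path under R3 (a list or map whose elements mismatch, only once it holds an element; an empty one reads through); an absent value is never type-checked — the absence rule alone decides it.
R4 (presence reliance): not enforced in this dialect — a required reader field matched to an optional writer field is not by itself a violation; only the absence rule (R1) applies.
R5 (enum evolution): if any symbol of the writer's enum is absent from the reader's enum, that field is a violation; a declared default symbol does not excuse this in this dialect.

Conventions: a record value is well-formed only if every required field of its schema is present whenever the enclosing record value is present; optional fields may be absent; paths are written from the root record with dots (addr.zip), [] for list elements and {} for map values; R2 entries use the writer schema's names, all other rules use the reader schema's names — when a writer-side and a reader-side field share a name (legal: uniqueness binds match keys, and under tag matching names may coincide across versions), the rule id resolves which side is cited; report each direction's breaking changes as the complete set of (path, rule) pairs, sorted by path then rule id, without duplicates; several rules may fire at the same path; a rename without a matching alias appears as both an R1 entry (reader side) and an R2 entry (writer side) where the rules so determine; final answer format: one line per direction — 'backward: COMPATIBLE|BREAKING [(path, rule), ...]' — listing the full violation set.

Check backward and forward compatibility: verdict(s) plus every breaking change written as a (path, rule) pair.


backward: BREAKING [(meta.signature, R3)]; forward: BREAKING [(meta.signature, R3), (status, R5)]

each type pair in Profile: writer, then reader
backward on Profile — v2 reading data written by v1:
  status: State -> State, writer optional; from status
  meta: Address -> Address, writer required; from meta
  version: int64 -> int64, writer required; from version
  rating: float32 -> float32, writer required; from rating
  avatar: bytes -> bytes, writer required; from avatar
  primary: bool -> bool, writer required; from primary
  writer field payload has no reader counterpart
  meta.signature: bytes -> bool, writer required; from meta.signature
  meta.enabled: bool -> bool, writer required; from meta.enabled
  meta.active: bool -> bool, writer required; from meta.active
  writer field meta.checksum has no reader counterpart
  R3 fires at meta.signature
  => 1 violation(s): backward is BREAKING for Profile
forward on Profile — v1 reading data written by v2:
  status: State -> State, writer optional; from status
  meta: Address -> Address, writer required; from meta
  version: int64 -> int64, writer required; from version
  payload has no writer counterpart
  rating: float32 -> float32, writer required; from rating
  avatar: bytes -> bytes, writer required; from avatar
  primary: bool -> bool, writer required; from primary
  meta.signature: bool -> bytes, writer required; from meta.signature
  meta.checksum has no writer counterpart
  meta.enabled: bool -> bool, writer required; from meta.enabled
  meta.active: bool -> bool, writer required; from meta.active
  R3 fires at meta.signature
  R5 fires at status
  => 2 violation(s): forward is BREAKING for Profile


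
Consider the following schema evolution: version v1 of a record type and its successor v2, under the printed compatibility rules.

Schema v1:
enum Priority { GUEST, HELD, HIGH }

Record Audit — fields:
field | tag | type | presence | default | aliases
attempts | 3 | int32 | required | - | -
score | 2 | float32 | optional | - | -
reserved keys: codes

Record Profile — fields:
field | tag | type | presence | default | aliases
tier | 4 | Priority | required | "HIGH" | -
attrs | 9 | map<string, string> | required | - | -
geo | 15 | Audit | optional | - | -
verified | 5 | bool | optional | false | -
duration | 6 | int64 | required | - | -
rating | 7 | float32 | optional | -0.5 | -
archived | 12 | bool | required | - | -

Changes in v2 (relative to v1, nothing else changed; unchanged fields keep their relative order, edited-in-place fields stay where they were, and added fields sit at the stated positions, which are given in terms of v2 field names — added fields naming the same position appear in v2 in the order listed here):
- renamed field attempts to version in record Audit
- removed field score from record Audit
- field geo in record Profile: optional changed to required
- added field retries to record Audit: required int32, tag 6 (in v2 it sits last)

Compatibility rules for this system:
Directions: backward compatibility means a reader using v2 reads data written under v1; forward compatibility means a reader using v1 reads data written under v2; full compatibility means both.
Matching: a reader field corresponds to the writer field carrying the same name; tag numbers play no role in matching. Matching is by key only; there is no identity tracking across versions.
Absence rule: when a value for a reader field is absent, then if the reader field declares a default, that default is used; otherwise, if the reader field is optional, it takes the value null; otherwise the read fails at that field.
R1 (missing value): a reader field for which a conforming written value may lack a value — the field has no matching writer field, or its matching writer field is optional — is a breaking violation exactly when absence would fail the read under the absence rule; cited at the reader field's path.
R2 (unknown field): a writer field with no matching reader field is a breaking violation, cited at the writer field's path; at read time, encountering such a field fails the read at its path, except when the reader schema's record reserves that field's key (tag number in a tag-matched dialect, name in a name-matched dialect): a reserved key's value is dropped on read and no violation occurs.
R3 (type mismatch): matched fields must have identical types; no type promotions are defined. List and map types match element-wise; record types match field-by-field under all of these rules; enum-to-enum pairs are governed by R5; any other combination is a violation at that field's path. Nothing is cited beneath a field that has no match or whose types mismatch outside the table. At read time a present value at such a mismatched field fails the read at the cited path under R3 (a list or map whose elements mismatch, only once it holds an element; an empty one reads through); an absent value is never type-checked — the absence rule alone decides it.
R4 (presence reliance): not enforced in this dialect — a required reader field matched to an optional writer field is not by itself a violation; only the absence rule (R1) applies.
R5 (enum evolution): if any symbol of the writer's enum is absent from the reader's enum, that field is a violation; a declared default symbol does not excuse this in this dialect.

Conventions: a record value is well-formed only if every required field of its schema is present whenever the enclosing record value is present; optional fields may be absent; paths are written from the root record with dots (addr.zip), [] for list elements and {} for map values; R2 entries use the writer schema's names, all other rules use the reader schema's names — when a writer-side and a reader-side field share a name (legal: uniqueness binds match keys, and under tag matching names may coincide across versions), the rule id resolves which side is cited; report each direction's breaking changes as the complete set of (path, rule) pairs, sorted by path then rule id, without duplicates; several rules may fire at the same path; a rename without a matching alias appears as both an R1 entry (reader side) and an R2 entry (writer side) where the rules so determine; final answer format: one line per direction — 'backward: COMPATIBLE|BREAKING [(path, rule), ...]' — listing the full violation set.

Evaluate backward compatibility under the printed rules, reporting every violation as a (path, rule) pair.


the writer's type comes first in each Profile pair
backward analysis of Profile with v2 as reader and v1 as writer:
  tier: Priority -> Priority, writer required; from tier
  attrs: map<string, string> -> map<string, string>, writer required; from attrs
  geo: Audit -> Audit, writer optional; from geo
  verified: bool -> bool, writer optional; from verified
  duration: int64 -> int64, writer required; from duration
  rating: float32 -> float32, writer optional; from rating
  archived: bool -> bool, writer required; from archived
  no writer field matches reader geo.version
  no writer field matches reader geo.retries
  leftover writer field: geo.attempts
  leftover writer field: geo.score
  violation R1 at geo
  violation R2 at geo.attempts
  violation R1 at geo.retries
  violation R2 at geo.score
  violation R1 at geo.version
  => backward: BREAKING (5)

backward: BREAKING [(geo, R1), (geo.attempts, R2), (geo.retries, R1), (geo.score, R2), (geo.version, R1)]


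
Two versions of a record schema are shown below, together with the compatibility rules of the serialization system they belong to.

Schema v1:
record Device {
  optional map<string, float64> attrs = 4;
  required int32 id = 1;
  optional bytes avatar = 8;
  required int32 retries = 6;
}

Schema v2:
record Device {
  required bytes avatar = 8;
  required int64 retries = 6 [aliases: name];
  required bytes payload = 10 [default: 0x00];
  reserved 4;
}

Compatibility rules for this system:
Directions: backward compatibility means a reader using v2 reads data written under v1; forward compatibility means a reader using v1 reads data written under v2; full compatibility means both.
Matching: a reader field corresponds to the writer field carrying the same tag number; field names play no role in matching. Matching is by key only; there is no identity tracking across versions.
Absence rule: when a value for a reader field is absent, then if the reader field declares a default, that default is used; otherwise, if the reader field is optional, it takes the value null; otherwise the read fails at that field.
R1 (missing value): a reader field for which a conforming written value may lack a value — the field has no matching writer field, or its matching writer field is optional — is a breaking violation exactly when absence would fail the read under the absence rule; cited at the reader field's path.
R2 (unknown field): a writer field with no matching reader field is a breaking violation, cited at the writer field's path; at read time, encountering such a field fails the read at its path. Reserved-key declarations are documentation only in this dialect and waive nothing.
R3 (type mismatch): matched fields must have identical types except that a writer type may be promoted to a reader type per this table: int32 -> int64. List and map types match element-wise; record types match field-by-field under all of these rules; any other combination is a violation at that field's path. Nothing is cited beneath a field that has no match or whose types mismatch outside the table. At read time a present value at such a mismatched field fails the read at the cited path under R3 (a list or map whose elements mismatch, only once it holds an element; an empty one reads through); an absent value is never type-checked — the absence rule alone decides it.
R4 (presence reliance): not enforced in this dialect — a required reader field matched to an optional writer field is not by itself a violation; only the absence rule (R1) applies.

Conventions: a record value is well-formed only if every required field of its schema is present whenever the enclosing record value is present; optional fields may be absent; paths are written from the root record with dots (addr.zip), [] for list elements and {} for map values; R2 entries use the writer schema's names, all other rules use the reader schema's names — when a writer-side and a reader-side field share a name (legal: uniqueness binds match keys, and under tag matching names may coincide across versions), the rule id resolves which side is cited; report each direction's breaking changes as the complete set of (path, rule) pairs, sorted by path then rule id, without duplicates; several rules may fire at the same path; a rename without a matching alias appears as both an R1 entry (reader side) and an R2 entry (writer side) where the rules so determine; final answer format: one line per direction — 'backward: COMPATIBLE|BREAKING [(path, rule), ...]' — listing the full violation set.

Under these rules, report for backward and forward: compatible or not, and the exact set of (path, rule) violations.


arrows below run writer -> reader for Device
backward pass over Device, reader schema v2, writer schema v1:
  avatar: bytes -> bytes, writer optional; from avatar
  retries: int32 -> int64, writer required; from retries
  no writer field matches reader payload
  writer attrs: unknown to reader
  writer id: unknown to reader
  breaking: (attrs, R2)
  breaking: (avatar, R1)
  breaking: (id, R2)
  => backward verdict for Device: BREAKING, 3 violation(s)
forward pass over Device, reader schema v1, writer schema v2:
  no writer field matches reader attrs
  no writer field matches reader id
  avatar: bytes -> bytes, writer required; from avatar
  retries: int64 -> int32, writer required; from retries
  writer payload: unknown to reader
  breaking: (id, R1)
  breaking: (payload, R2)
  breaking: (retries, R3)
  => forward verdict for Device: BREAKING, 3 violation(s)

backward: BREAKING [(attrs, R2), (avatar, R1), (id, R2)]; forward: BREAKING [(id, R1), (payload, R2), (retries, R3)]


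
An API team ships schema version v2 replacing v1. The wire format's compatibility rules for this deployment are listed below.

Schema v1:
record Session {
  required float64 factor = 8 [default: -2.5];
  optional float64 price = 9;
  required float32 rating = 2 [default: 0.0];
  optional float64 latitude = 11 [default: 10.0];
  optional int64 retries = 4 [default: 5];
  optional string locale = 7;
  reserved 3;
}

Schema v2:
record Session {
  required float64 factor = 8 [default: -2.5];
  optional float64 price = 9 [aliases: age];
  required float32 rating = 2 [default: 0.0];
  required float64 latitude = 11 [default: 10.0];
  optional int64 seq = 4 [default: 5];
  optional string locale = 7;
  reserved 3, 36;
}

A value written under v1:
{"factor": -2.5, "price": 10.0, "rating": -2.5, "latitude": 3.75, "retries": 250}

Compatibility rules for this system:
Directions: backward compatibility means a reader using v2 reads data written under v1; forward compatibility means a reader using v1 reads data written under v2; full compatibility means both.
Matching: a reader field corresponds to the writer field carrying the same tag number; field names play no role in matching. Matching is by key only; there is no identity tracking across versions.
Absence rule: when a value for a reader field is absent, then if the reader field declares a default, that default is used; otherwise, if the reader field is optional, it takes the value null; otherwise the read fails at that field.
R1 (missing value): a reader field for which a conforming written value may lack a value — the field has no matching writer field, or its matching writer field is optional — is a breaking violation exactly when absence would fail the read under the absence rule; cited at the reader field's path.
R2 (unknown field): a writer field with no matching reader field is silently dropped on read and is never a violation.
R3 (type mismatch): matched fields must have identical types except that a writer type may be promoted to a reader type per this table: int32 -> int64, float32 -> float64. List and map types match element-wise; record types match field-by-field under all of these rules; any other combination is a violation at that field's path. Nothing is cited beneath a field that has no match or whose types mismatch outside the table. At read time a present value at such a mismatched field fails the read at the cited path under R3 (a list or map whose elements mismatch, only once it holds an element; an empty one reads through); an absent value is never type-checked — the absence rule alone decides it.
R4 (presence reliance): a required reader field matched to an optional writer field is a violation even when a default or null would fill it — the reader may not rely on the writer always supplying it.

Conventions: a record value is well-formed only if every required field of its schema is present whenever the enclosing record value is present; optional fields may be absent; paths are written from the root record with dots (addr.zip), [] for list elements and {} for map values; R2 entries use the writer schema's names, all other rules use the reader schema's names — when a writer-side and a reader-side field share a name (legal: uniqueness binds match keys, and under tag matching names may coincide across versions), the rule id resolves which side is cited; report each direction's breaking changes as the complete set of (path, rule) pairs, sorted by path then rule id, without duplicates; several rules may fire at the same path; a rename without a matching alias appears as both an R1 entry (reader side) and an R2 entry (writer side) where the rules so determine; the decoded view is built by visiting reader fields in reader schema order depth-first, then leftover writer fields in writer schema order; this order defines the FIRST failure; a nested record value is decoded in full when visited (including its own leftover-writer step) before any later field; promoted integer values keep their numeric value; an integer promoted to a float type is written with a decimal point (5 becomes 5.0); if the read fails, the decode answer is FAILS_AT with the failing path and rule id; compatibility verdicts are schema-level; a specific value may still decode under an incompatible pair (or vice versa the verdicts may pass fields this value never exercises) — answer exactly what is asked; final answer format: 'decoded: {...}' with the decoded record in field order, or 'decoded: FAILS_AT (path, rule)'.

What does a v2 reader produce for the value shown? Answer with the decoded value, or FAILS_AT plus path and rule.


decoded: {"factor": -2.5, "price": 10.0, "rating": -2.5, "latitude": 3.75, "seq": 250, "locale": null}

the writer's type comes first in each Session pair
decode (reader v2):
  factor := -2.5
  price := 10.0
  rating := -2.5
  latitude := 3.75
  seq := 250 (from writer retries)
  locale := null (missing; optional => null)
  => decoded: {"factor": -2.5, "price": 10.0, "rating": -2.5, "latitude": 3.75, "seq": 250, "locale": null}
the rest of the Session diff is inert for this question:
  field latitude in record Session: optional changed to required -> a verdict-level change on Session — the shown value reads the same


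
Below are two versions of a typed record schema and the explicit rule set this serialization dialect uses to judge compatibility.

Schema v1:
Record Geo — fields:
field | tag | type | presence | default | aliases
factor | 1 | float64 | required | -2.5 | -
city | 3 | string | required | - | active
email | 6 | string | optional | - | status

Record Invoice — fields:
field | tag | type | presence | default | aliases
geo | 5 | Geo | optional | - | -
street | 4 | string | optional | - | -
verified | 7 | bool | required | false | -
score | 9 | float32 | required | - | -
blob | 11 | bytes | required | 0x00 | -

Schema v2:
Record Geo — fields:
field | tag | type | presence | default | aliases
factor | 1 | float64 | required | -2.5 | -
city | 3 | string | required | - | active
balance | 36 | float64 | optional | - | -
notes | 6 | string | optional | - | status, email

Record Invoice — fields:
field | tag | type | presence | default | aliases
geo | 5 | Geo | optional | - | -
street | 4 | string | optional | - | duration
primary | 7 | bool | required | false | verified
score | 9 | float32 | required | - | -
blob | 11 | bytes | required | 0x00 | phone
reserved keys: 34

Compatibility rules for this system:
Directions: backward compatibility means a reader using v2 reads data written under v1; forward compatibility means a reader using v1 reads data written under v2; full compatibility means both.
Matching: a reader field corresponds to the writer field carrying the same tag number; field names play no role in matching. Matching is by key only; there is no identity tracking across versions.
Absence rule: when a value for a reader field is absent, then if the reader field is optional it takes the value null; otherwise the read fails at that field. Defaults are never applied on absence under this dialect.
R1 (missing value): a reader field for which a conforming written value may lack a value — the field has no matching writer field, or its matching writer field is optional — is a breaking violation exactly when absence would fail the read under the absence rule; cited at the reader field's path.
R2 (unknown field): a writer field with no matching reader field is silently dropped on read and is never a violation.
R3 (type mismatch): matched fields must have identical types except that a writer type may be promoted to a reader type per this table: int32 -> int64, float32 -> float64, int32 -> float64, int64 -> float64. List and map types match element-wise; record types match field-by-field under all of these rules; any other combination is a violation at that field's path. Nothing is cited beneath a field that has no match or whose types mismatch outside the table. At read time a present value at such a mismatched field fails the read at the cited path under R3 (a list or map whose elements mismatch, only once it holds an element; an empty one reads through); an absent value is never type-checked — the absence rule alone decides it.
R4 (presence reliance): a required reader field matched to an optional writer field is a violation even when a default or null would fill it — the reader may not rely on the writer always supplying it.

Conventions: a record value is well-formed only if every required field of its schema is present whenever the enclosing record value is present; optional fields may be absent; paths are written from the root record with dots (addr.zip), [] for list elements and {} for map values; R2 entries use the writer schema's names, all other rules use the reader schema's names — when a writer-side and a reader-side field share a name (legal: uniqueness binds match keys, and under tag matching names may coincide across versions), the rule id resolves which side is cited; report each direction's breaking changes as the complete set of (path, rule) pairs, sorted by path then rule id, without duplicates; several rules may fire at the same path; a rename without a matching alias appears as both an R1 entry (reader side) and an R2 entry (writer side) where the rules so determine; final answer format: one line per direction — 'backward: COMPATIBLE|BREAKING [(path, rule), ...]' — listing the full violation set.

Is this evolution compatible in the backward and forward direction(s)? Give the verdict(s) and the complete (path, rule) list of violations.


arrows below run writer -> reader for Invoice
checking backward for Invoice: reader v2 against writer v1:
  geo <- geo (Geo -> Geo, writer optional)
  street <- street (string -> string, writer optional)
  primary <- verified (bool -> bool, writer required)
  score <- score (float32 -> float32, writer required)
  blob <- blob (bytes -> bytes, writer required)
  geo.factor <- geo.factor (float64 -> float64, writer required)
  geo.city <- geo.city (string -> string, writer required)
  no writer field matches reader geo.balance
  geo.notes <- geo.email (string -> string, writer optional)
  => no violations; backward on Invoice: COMPATIBLE
checking forward for Invoice: reader v1 against writer v2:
  geo <- geo (Geo -> Geo, writer optional)
  street <- street (string -> string, writer optional)
  verified <- primary (bool -> bool, writer required)
  score <- score (float32 -> float32, writer required)
  blob <- blob (bytes -> bytes, writer required)
  geo.factor <- geo.factor (float64 -> float64, writer required)
  geo.city <- geo.city (string -> string, writer required)
  geo.email <- geo.notes (string -> string, writer optional)
  writer field geo.balance has no reader counterpart
  => no violations; forward on Invoice: COMPATIBLE

backward: COMPATIBLE []; forward: COMPATIBLE []
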